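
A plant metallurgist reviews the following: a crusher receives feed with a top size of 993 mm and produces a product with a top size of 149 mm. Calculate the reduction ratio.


6.6644

Reduction ratio = feed size / product size
= 993 / 149
= 6.6644


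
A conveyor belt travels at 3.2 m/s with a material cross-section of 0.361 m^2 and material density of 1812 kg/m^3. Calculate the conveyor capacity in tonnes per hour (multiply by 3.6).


7535.6006 t/h

Volumetric flow = speed * area
= 3.2 * 0.361 = 1.1552 m^3/s
Mass flow = volumetric * density
= 1.1552 * 1812 = 2093.2224 kg/s
Convert to t/h: multiply by 3.6
Capacity = 2093.2224 * 3.6
= 7535.6006 t/h


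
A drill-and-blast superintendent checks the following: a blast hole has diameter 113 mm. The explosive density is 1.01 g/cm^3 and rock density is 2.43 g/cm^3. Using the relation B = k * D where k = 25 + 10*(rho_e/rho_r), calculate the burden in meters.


First, compute k:
rho_e / rho_r = 1.01 / 2.43 = 0.4156378601
k = 25 + 10 * 0.4156378601 = 29.1563786
Then, compute burden:
B = k * D / 1000 = 29.1563786 * 113 / 1000
= 3294.670782 / 1000
= 3.2947 m

3.2947 m


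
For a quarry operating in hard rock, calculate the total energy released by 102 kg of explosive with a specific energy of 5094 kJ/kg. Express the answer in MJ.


519.588 MJ

Energy = mass * specific_energy / 1000
= 102 * 5094 / 1000
= 519588 / 1000
= 519.588 MJ


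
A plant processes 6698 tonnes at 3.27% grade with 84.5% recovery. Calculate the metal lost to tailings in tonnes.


33.9488 tonnes

Total metal in feed:
= 6698 * 3.27 / 100 = 219.0246 tonnes
Metal recovered:
= 219.0246 * 84.5 / 100 = 185.075787 tonnes
Metal lost to tailings:
= 219.0246 - 185.075787
= 33.9488 tonnes


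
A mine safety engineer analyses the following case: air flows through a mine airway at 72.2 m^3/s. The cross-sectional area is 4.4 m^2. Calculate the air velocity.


Velocity = flow rate / cross-sectional area
= 72.2 / 4.4
= 16.4091 m/s

16.4091 m/s


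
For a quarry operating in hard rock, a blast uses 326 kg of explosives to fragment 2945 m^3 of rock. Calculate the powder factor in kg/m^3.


0.1107 kg/m^3

Powder factor = explosive mass / rock volume
= 326 / 2945
= 0.1107 kg/m^3


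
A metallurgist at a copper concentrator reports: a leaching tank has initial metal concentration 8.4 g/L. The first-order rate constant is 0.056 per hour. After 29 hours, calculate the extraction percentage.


80.2891%

Compute the exponent:
-k * t = -0.056 * 29 = -1.624
Remaining concentration:
C = 8.4 * exp(-1.624)
= 8.4 * 0.1971086854
= 1.655712957 g/L
Extracted = 8.4 - 1.655712957 = 6.744287043 g/L
Extraction % = 6.744287043 / 8.4 * 100
= 80.2891%


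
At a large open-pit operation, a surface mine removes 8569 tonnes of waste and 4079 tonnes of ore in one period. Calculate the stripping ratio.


2.1008

Stripping ratio = waste tonnage / ore tonnage
= 8569 / 4079
= 2.1008


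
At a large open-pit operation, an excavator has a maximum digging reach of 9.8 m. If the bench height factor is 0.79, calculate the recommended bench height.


7.742 m

Bench height = reach * factor
= 9.8 * 0.79
= 7.742 m


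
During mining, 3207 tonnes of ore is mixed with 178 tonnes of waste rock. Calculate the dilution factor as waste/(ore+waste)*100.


Total material = ore + waste
= 3207 + 178 = 3385 tonnes
Dilution = waste / total * 100
= 178 / 3385 * 100
= 0.05258493353 * 100
= 5.2585%

5.2585%


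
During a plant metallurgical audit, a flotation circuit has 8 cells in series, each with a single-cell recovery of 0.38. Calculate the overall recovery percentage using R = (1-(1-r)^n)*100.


Complement of single-cell recovery:
1 - r = 1 - 0.38 = 0.62
Raise to power n:
(1 - r)^8 = 0.62^8 = 0.02183401056
Overall recovery:
R = (1 - 0.02183401056) * 100
= 97.8166%

97.8166%


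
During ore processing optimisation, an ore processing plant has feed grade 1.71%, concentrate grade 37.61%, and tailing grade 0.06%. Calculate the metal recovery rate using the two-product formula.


Using the two-product formula:
R = 100 * c * (f - t) / (f * (c - t))
Numerator = 100 * 37.61 * (1.71 - 0.06)
= 100 * 37.61 * 1.65
= 6205.65
Denominator = 1.71 * (37.61 - 0.06)
= 1.71 * 37.55
= 64.2105
R = 6205.65 / 64.2105
= 96.6454%

96.6454%


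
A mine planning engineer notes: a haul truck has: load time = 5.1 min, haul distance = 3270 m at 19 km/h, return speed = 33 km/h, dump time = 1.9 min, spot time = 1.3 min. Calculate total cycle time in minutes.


Convert haul speed to m/min: 19 * 1000/60 = 316.6666667 m/min
Haul time = 3270 / 316.6666667 = 10.32631579 min
Convert return speed to m/min: 33 * 1000/60 = 550 m/min
Return time = 3270 / 550 = 5.945454545 min
Total cycle time:
= 5.1 + 10.32631579 + 1.9 + 5.945454545 + 1.3
= 24.5718 min

24.5718 min


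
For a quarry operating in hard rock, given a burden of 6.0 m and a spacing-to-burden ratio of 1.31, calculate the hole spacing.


7.86 m

Spacing = burden * ratio
= 6.0 * 1.31
= 7.86 m


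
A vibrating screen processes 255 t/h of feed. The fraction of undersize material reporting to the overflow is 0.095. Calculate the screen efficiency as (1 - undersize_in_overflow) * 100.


Screen efficiency = (1 - fraction of undersize in overflow) * 100
= (1 - 0.095) * 100
= 0.905 * 100
= 90.5%

90.5%


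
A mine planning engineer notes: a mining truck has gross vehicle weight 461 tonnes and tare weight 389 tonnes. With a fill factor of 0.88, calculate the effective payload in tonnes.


Maximum payload = gross - tare
= 461 - 389 = 72 tonnes
Effective payload = max payload * fill factor
= 72 * 0.88
= 63.36 tonnes

63.36 tonnes


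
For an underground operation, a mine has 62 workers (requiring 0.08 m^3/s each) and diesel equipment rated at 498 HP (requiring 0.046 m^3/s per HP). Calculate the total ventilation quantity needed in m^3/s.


Airflow for workers:
Q_people = 62 * 0.08 = 4.96 m^3/s
Airflow for diesel equipment:
Q_diesel = 498 * 0.046 = 22.908 m^3/s
Total ventilation:
Q_total = 4.96 + 22.908
= 27.868 m^3/s

27.868 m^3/s


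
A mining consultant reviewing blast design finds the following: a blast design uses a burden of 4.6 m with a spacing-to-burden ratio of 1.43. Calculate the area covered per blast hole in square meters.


First, find the spacing:
Spacing = burden * ratio = 4.6 * 1.43
= 6.578 m
Then, calculate the area:
Area = burden * spacing = 4.6 * 6.578
= 30.2588 m^2

30.2588 m^2


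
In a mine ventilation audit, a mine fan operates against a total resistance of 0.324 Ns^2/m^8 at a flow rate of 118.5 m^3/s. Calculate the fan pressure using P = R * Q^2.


4549.689 Pa

Compute Q^2:
Q^2 = 118.5^2 = 14042.25
Compute pressure:
P = R * Q^2 = 0.324 * 14042.25
= 4549.689 Pa


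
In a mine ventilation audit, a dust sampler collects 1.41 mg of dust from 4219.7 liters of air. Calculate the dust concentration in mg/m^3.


0.3341 mg/m^3

Convert liters to m^3: 1 m^3 = 1000 L
Concentration = mass / volume * 1000
= 1.41 / 4219.7 * 1000
= 0.0003341469773 * 1000
= 0.3341 mg/m^3


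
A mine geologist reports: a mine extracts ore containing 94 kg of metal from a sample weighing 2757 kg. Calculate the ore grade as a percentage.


Ore grade = (metal mass / ore mass) * 100
= (94 / 2757) * 100
= 0.03409503083 * 100
= 3.4095%

3.4095%


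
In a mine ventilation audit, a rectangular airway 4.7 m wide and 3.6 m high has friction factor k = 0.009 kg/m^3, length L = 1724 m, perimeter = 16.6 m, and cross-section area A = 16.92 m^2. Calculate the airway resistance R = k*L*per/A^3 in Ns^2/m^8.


0.0532 Ns^2/m^8

Compute the numerator:
k * L * per = 0.009 * 1724 * 16.6
= 257.5656
Compute the denominator:
A^3 = 16.92^3 = 4843.965888
Resistance:
R = 257.5656 / 4843.965888
= 0.0532 Ns^2/m^8


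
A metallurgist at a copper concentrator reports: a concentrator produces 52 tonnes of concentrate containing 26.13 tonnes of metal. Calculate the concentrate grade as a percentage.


Grade = (metal in concentrate / concentrate mass) * 100
= (26.13 / 52) * 100
= 0.5025 * 100
= 50.25%

50.25%


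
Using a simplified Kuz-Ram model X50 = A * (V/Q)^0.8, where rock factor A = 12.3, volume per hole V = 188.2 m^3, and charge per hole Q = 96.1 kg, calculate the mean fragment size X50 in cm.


Compute V/Q:
V/Q = 188.2 / 96.1 = 1.958376691
Raise to the power 0.8:
(V/Q)^0.8 = 1.958376691^0.8 = 1.712052133
Multiply by A:
X50 = 12.3 * 1.712052133
= 21.0582 cm

21.0582 cm


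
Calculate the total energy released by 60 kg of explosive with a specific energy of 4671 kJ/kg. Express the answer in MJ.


Energy = mass * specific_energy / 1000
= 60 * 4671 / 1000
= 280260 / 1000
= 280.26 MJ

280.26 MJ


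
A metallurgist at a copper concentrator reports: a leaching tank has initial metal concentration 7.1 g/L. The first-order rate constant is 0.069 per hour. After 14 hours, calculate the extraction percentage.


Compute the exponent:
-k * t = -0.069 * 14 = -0.966
Remaining concentration:
C = 7.1 * exp(-0.966)
= 7.1 * 0.380602407
= 2.702277089 g/L
Extracted = 7.1 - 2.702277089 = 4.397722911 g/L
Extraction % = 4.397722911 / 7.1 * 100
= 61.9398%

61.9398%


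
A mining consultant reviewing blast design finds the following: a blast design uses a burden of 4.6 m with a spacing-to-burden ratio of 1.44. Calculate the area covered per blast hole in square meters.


30.4704 m^2

First, find the spacing:
Spacing = burden * ratio = 4.6 * 1.44
= 6.624 m
Then, calculate the area:
Area = burden * spacing = 4.6 * 6.624
= 30.4704 m^2


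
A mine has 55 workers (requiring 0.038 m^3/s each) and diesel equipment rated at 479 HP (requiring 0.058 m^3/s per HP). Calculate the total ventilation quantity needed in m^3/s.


29.872 m^3/s

Airflow for workers:
Q_people = 55 * 0.038 = 2.09 m^3/s
Airflow for diesel equipment:
Q_diesel = 479 * 0.058 = 27.782 m^3/s
Total ventilation:
Q_total = 2.09 + 27.782
= 29.872 m^3/s


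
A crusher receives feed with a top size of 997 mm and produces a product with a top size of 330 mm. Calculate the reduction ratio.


Reduction ratio = feed size / product size
= 997 / 330
= 3.0212

3.0212


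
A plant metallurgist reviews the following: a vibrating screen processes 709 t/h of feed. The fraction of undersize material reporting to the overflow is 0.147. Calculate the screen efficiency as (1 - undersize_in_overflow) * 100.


Screen efficiency = (1 - fraction of undersize in overflow) * 100
= (1 - 0.147) * 100
= 0.853 * 100
= 85.3%

85.3%


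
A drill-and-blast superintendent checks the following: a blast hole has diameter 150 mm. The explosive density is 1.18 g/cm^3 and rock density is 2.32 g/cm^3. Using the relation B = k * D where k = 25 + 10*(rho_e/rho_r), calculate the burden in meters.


4.5129 m

First, compute k:
rho_e / rho_r = 1.18 / 2.32 = 0.5086206897
k = 25 + 10 * 0.5086206897 = 30.0862069
Then, compute burden:
B = k * D / 1000 = 30.0862069 * 150 / 1000
= 4512.931034 / 1000
= 4.5129 m


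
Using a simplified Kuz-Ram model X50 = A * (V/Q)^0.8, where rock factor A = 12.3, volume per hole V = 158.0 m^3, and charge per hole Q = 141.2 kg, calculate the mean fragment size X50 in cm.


13.4575 cm

Compute V/Q:
V/Q = 158.0 / 141.2 = 1.11898017
Raise to the power 0.8:
(V/Q)^0.8 = 1.11898017^0.8 = 1.094102253
Multiply by A:
X50 = 12.3 * 1.094102253
= 13.4575 cm


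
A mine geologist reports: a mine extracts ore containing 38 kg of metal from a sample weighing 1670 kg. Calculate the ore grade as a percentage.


Ore grade = (metal mass / ore mass) * 100
= (38 / 1670) * 100
= 0.02275449102 * 100
= 2.2754%

2.2754%


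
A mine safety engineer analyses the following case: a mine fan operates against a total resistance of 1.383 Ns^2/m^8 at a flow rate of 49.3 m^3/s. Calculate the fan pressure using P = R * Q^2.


Compute Q^2:
Q^2 = 49.3^2 = 2430.49
Compute pressure:
P = R * Q^2 = 1.383 * 2430.49
= 3361.3677 Pa

3361.3677 Pa


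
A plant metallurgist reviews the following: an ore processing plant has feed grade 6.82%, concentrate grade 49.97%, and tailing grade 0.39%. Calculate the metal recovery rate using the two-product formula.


95.0232%

Using the two-product formula:
R = 100 * c * (f - t) / (f * (c - t))
Numerator = 100 * 49.97 * (6.82 - 0.39)
= 100 * 49.97 * 6.43
= 32130.71
Denominator = 6.82 * (49.97 - 0.39)
= 6.82 * 49.58
= 338.1356
R = 32130.71 / 338.1356
= 95.0232%


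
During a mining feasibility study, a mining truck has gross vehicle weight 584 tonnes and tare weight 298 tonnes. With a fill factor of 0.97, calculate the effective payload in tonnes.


277.42 tonnes

Maximum payload = gross - tare
= 584 - 298 = 286 tonnes
Effective payload = max payload * fill factor
= 286 * 0.97
= 277.42 tonnes


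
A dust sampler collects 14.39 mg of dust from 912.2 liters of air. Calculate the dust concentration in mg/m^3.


Convert liters to m^3: 1 m^3 = 1000 L
Concentration = mass / volume * 1000
= 14.39 / 912.2 * 1000
= 0.01577504933 * 1000
= 15.775 mg/m^3

15.775 mg/m^3


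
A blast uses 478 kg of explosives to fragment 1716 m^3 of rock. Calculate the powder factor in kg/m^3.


0.2786 kg/m^3

Powder factor = explosive mass / rock volume
= 478 / 1716
= 0.2786 kg/m^3


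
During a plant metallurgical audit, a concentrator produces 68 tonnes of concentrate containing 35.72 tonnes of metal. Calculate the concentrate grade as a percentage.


Grade = (metal in concentrate / concentrate mass) * 100
= (35.72 / 68) * 100
= 0.5252941176 * 100
= 52.5294%

52.5294%


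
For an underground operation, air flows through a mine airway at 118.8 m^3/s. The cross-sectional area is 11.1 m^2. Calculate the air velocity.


Velocity = flow rate / cross-sectional area
= 118.8 / 11.1
= 10.7027 m/s

10.7027 m/s


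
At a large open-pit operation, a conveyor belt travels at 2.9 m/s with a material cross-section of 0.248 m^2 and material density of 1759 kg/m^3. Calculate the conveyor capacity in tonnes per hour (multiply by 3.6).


4554.2621 t/h

Volumetric flow = speed * area
= 2.9 * 0.248 = 0.7192 m^3/s
Mass flow = volumetric * density
= 0.7192 * 1759 = 1265.0728 kg/s
Convert to t/h: multiply by 3.6
Capacity = 1265.0728 * 3.6
= 4554.2621 t/h


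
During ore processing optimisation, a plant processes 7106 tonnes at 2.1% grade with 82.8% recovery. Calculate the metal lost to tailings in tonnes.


25.6669 tonnes

Total metal in feed:
= 7106 * 2.1 / 100 = 149.226 tonnes
Metal recovered:
= 149.226 * 82.8 / 100 = 123.559128 tonnes
Metal lost to tailings:
= 149.226 - 123.559128
= 25.6669 tonnes


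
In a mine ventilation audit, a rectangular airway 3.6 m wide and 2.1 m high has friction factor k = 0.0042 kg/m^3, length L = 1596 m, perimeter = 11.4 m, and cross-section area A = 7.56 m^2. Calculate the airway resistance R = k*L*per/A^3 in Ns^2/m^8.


0.1769 Ns^2/m^8

Compute the numerator:
k * L * per = 0.0042 * 1596 * 11.4
= 76.41648
Compute the denominator:
A^3 = 7.56^3 = 432.081216
Resistance:
R = 76.41648 / 432.081216
= 0.1769 Ns^2/m^8


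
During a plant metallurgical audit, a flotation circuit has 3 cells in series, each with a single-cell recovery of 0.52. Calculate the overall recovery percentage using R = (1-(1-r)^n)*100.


88.9408%

Complement of single-cell recovery:
1 - r = 1 - 0.52 = 0.48
Raise to power n:
(1 - r)^3 = 0.48^3 = 0.110592
Overall recovery:
R = (1 - 0.110592) * 100
= 88.9408%


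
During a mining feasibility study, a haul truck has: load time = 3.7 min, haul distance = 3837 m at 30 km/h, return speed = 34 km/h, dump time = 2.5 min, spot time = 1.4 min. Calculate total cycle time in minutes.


Convert haul speed to m/min: 30 * 1000/60 = 500 m/min
Haul time = 3837 / 500 = 7.674 min
Convert return speed to m/min: 34 * 1000/60 = 566.6666667 m/min
Return time = 3837 / 566.6666667 = 6.771176471 min
Total cycle time:
= 3.7 + 7.674 + 2.5 + 6.771176471 + 1.4
= 22.0452 min

22.0452 min


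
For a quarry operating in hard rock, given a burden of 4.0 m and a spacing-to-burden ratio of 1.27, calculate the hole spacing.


5.08 m

Spacing = burden * ratio
= 4.0 * 1.27
= 5.08 m


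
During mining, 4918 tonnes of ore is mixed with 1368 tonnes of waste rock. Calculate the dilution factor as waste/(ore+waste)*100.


Total material = ore + waste
= 4918 + 1368 = 6286 tonnes
Dilution = waste / total * 100
= 1368 / 6286 * 100
= 0.2176264715 * 100
= 21.7626%

21.7626%


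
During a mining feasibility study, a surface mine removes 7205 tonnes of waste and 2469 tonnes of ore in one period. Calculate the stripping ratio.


2.9182

Stripping ratio = waste tonnage / ore tonnage
= 7205 / 2469
= 2.9182


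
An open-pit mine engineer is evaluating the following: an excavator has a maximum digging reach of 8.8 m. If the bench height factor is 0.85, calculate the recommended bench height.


7.48 m

Bench height = reach * factor
= 8.8 * 0.85
= 7.48 m


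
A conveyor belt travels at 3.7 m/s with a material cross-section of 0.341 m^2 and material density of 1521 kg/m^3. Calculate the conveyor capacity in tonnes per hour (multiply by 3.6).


6908.5645 t/h

Volumetric flow = speed * area
= 3.7 * 0.341 = 1.2617 m^3/s
Mass flow = volumetric * density
= 1.2617 * 1521 = 1919.0457 kg/s
Convert to t/h: multiply by 3.6
Capacity = 1919.0457 * 3.6
= 6908.5645 t/h


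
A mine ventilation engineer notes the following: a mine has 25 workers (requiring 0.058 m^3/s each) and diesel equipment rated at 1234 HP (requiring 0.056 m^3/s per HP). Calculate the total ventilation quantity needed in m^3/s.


Airflow for workers:
Q_people = 25 * 0.058 = 1.45 m^3/s
Airflow for diesel equipment:
Q_diesel = 1234 * 0.056 = 69.104 m^3/s
Total ventilation:
Q_total = 1.45 + 69.104
= 70.554 m^3/s

70.554 m^3/s


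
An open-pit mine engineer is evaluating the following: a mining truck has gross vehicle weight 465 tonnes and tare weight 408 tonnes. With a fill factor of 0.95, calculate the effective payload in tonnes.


Maximum payload = gross - tare
= 465 - 408 = 57 tonnes
Effective payload = max payload * fill factor
= 57 * 0.95
= 54.15 tonnes

54.15 tonnes


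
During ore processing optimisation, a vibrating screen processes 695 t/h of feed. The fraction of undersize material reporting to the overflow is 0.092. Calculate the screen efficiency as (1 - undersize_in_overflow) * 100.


90.8%

Screen efficiency = (1 - fraction of undersize in overflow) * 100
= (1 - 0.092) * 100
= 0.908 * 100
= 90.8%


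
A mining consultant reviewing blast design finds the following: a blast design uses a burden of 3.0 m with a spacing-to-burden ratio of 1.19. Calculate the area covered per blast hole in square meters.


10.71 m^2

First, find the spacing:
Spacing = burden * ratio = 3.0 * 1.19
= 3.57 m
Then, calculate the area:
Area = burden * spacing = 3.0 * 3.57
= 10.71 m^2


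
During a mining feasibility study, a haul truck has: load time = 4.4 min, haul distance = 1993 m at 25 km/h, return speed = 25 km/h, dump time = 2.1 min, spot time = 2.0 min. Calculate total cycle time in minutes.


18.0664 min

Convert haul speed to m/min: 25 * 1000/60 = 416.6666667 m/min
Haul time = 1993 / 416.6666667 = 4.7832 min
Convert return speed to m/min: 25 * 1000/60 = 416.6666667 m/min
Return time = 1993 / 416.6666667 = 4.7832 min
Total cycle time:
= 4.4 + 4.7832 + 2.1 + 4.7832 + 2.0
= 18.0664 min


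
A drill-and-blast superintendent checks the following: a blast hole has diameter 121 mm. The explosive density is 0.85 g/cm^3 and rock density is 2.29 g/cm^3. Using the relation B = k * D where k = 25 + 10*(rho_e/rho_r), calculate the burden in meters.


First, compute k:
rho_e / rho_r = 0.85 / 2.29 = 0.3711790393
k = 25 + 10 * 0.3711790393 = 28.71179039
Then, compute burden:
B = k * D / 1000 = 28.71179039 * 121 / 1000
= 3474.126638 / 1000
= 3.4741 m

3.4741 m


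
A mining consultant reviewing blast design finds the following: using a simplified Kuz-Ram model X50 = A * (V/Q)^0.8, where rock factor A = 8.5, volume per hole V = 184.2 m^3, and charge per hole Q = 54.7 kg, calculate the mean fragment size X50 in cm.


Compute V/Q:
V/Q = 184.2 / 54.7 = 3.367458867
Raise to the power 0.8:
(V/Q)^0.8 = 3.367458867^0.8 = 2.641446626
Multiply by A:
X50 = 8.5 * 2.641446626
= 22.4523 cm

22.4523 cm


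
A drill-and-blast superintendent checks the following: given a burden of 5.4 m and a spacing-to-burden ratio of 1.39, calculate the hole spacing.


7.506 m

Spacing = burden * ratio
= 5.4 * 1.39
= 7.506 m


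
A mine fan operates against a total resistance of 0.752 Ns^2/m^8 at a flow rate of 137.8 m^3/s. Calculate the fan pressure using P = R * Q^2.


Compute Q^2:
Q^2 = 137.8^2 = 18988.84
Compute pressure:
P = R * Q^2 = 0.752 * 18988.84
= 14279.6077 Pa

14279.6077 Pa


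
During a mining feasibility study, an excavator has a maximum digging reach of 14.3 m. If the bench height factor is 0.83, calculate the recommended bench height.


11.869 m

Bench height = reach * factor
= 14.3 * 0.83
= 11.869 m


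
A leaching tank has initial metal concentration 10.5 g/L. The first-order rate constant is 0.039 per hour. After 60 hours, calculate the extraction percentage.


90.3672%

Compute the exponent:
-k * t = -0.039 * 60 = -2.34
Remaining concentration:
C = 10.5 * exp(-2.34)
= 10.5 * 0.09632763823
= 1.011440201 g/L
Extracted = 10.5 - 1.011440201 = 9.488559799 g/L
Extraction % = 9.488559799 / 10.5 * 100
= 90.3672%


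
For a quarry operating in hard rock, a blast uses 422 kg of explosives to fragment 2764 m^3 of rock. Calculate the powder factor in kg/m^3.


0.1527 kg/m^3

Powder factor = explosive mass / rock volume
= 422 / 2764
= 0.1527 kg/m^3


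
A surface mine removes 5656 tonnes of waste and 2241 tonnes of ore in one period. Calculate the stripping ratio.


Stripping ratio = waste tonnage / ore tonnage
= 5656 / 2241
= 2.5239

2.5239


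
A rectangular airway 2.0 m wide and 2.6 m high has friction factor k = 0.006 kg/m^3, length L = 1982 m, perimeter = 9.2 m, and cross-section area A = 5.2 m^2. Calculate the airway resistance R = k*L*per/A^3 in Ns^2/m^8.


0.7781 Ns^2/m^8

Compute the numerator:
k * L * per = 0.006 * 1982 * 9.2
= 109.4064
Compute the denominator:
A^3 = 5.2^3 = 140.608
Resistance:
R = 109.4064 / 140.608
= 0.7781 Ns^2/m^8


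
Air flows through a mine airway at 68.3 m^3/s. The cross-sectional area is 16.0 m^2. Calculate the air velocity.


4.2688 m/s

Velocity = flow rate / cross-sectional area
= 68.3 / 16.0
= 4.2688 m/s


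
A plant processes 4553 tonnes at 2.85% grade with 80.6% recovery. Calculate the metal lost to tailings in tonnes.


Total metal in feed:
= 4553 * 2.85 / 100 = 129.7605 tonnes
Metal recovered:
= 129.7605 * 80.6 / 100 = 104.586963 tonnes
Metal lost to tailings:
= 129.7605 - 104.586963
= 25.1735 tonnes

25.1735 tonnes


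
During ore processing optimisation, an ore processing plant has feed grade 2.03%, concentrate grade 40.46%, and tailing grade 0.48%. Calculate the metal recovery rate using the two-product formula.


Using the two-product formula:
R = 100 * c * (f - t) / (f * (c - t))
Numerator = 100 * 40.46 * (2.03 - 0.48)
= 100 * 40.46 * 1.55
= 6271.3
Denominator = 2.03 * (40.46 - 0.48)
= 2.03 * 39.98
= 81.1594
R = 6271.3 / 81.1594
= 77.2714%

77.2714%


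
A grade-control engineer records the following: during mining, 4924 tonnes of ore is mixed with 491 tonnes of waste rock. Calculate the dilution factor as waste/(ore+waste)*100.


Total material = ore + waste
= 4924 + 491 = 5415 tonnes
Dilution = waste / total * 100
= 491 / 5415 * 100
= 0.09067405355 * 100
= 9.0674%

9.0674%


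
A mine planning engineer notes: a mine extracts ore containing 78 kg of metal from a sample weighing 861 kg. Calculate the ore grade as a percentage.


Ore grade = (metal mass / ore mass) * 100
= (78 / 861) * 100
= 0.09059233449 * 100
= 9.0592%

9.0592%


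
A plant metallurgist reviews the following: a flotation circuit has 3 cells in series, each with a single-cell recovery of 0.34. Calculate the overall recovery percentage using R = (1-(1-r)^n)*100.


71.2504%

Complement of single-cell recovery:
1 - r = 1 - 0.34 = 0.66
Raise to power n:
(1 - r)^3 = 0.66^3 = 0.287496
Overall recovery:
R = (1 - 0.287496) * 100
= 71.2504%


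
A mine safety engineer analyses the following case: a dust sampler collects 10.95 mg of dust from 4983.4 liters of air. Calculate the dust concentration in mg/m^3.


Convert liters to m^3: 1 m^3 = 1000 L
Concentration = mass / volume * 1000
= 10.95 / 4983.4 * 1000
= 0.002197295019 * 1000
= 2.1973 mg/m^3

2.1973 mg/m^3


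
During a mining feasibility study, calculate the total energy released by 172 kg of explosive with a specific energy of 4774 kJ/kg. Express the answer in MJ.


Energy = mass * specific_energy / 1000
= 172 * 4774 / 1000
= 821128 / 1000
= 821.128 MJ

821.128 MJ


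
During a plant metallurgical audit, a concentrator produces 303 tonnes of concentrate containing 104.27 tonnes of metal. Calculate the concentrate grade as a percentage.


34.4125%

Grade = (metal in concentrate / concentrate mass) * 100
= (104.27 / 303) * 100
= 0.3441254125 * 100
= 34.4125%


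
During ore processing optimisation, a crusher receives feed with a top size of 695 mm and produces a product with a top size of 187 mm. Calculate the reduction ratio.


3.7166

Reduction ratio = feed size / product size
= 695 / 187
= 3.7166


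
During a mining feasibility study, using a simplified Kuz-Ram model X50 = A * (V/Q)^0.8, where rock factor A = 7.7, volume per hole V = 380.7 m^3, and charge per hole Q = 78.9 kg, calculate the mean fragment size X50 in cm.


Compute V/Q:
V/Q = 380.7 / 78.9 = 4.825095057
Raise to the power 0.8:
(V/Q)^0.8 = 4.825095057^0.8 = 3.522124464
Multiply by A:
X50 = 7.7 * 3.522124464
= 27.1204 cm

27.1204 cm


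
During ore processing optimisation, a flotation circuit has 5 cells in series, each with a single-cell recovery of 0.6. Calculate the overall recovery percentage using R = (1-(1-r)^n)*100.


Complement of single-cell recovery:
1 - r = 1 - 0.6 = 0.4
Raise to power n:
(1 - r)^5 = 0.4^5 = 0.01024
Overall recovery:
R = (1 - 0.01024) * 100
= 98.976%

98.976%


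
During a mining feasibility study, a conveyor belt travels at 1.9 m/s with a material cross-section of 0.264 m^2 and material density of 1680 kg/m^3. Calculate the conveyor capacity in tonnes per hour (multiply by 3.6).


3033.6768 t/h

Volumetric flow = speed * area
= 1.9 * 0.264 = 0.5016 m^3/s
Mass flow = volumetric * density
= 0.5016 * 1680 = 842.688 kg/s
Convert to t/h: multiply by 3.6
Capacity = 842.688 * 3.6
= 3033.6768 t/h


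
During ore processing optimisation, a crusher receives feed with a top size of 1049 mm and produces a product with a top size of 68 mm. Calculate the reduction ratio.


15.4265

Reduction ratio = feed size / product size
= 1049 / 68
= 15.4265


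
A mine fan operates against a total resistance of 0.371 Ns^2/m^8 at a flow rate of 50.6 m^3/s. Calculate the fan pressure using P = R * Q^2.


Compute Q^2:
Q^2 = 50.6^2 = 2560.36
Compute pressure:
P = R * Q^2 = 0.371 * 2560.36
= 949.8936 Pa

949.8936 Pa


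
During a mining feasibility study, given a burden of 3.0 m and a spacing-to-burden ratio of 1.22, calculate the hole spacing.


Spacing = burden * ratio
= 3.0 * 1.22
= 3.66 m

3.66 m


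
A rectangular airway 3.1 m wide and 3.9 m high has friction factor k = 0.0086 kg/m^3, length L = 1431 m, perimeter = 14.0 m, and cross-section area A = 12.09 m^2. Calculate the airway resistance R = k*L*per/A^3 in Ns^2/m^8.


0.0975 Ns^2/m^8

Compute the numerator:
k * L * per = 0.0086 * 1431 * 14.0
= 172.2924
Compute the denominator:
A^3 = 12.09^3 = 1767.172329
Resistance:
R = 172.2924 / 1767.172329
= 0.0975 Ns^2/m^8


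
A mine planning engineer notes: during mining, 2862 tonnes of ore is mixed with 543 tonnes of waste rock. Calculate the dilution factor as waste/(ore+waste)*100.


Total material = ore + waste
= 2862 + 543 = 3405 tonnes
Dilution = waste / total * 100
= 543 / 3405 * 100
= 0.1594713656 * 100
= 15.9471%

15.9471%


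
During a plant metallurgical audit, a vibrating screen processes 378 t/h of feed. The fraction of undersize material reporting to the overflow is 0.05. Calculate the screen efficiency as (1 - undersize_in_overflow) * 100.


95.0%

Screen efficiency = (1 - fraction of undersize in overflow) * 100
= (1 - 0.05) * 100
= 0.95 * 100
= 95.0%


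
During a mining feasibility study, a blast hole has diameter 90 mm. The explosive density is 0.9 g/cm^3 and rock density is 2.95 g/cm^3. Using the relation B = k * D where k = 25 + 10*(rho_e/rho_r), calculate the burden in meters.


2.5246 m

First, compute k:
rho_e / rho_r = 0.9 / 2.95 = 0.3050847458
k = 25 + 10 * 0.3050847458 = 28.05084746
Then, compute burden:
B = k * D / 1000 = 28.05084746 * 90 / 1000
= 2524.576271 / 1000
= 2.5246 m


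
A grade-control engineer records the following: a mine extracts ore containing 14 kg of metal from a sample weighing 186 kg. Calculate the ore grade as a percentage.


Ore grade = (metal mass / ore mass) * 100
= (14 / 186) * 100
= 0.0752688172 * 100
= 7.5269%

7.5269%


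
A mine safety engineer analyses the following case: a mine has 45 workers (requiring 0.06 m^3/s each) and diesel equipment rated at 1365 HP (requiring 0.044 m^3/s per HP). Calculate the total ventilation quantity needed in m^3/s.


62.76 m^3/s

Airflow for workers:
Q_people = 45 * 0.06 = 2.7 m^3/s
Airflow for diesel equipment:
Q_diesel = 1365 * 0.044 = 60.06 m^3/s
Total ventilation:
Q_total = 2.7 + 60.06
= 62.76 m^3/s


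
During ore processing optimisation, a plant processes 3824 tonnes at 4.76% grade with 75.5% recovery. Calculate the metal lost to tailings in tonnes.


44.5955 tonnes

Total metal in feed:
= 3824 * 4.76 / 100 = 182.0224 tonnes
Metal recovered:
= 182.0224 * 75.5 / 100 = 137.426912 tonnes
Metal lost to tailings:
= 182.0224 - 137.426912
= 44.5955 tonnes


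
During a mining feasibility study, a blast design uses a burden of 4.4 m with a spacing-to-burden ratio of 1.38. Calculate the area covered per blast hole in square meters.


26.7168 m^2

First, find the spacing:
Spacing = burden * ratio = 4.4 * 1.38
= 6.072 m
Then, calculate the area:
Area = burden * spacing = 4.4 * 6.072
= 26.7168 m^2


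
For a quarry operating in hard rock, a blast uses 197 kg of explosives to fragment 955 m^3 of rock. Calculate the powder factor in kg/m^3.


0.2063 kg/m^3

Powder factor = explosive mass / rock volume
= 197 / 955
= 0.2063 kg/m^3


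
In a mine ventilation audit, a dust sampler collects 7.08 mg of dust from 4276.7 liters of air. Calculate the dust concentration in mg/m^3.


Convert liters to m^3: 1 m^3 = 1000 L
Concentration = mass / volume * 1000
= 7.08 / 4276.7 * 1000
= 0.001655482031 * 1000
= 1.6555 mg/m^3

1.6555 mg/m^3


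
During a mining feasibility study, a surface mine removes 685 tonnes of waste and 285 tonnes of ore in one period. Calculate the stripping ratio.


Stripping ratio = waste tonnage / ore tonnage
= 685 / 285
= 2.4035

2.4035


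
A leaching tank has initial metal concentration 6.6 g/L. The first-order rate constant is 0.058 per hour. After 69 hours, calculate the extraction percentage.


Compute the exponent:
-k * t = -0.058 * 69 = -4.002
Remaining concentration:
C = 6.6 * exp(-4.002)
= 6.6 * 0.01827904422
= 0.1206416918 g/L
Extracted = 6.6 - 0.1206416918 = 6.479358308 g/L
Extraction % = 6.479358308 / 6.6 * 100
= 98.1721%

98.1721%


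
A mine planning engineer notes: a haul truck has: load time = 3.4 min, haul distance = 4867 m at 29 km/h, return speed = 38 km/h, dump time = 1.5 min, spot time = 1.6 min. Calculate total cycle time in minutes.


Convert haul speed to m/min: 29 * 1000/60 = 483.3333333 m/min
Haul time = 4867 / 483.3333333 = 10.06965517 min
Convert return speed to m/min: 38 * 1000/60 = 633.3333333 m/min
Return time = 4867 / 633.3333333 = 7.684736842 min
Total cycle time:
= 3.4 + 10.06965517 + 1.5 + 7.684736842 + 1.6
= 24.2544 min

24.2544 min


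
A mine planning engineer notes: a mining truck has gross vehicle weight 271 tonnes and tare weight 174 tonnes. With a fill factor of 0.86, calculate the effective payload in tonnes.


Maximum payload = gross - tare
= 271 - 174 = 97 tonnes
Effective payload = max payload * fill factor
= 97 * 0.86
= 83.42 tonnes

83.42 tonnes


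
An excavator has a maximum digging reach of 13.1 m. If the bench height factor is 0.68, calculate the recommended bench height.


Bench height = reach * factor
= 13.1 * 0.68
= 8.908 m

8.908 m


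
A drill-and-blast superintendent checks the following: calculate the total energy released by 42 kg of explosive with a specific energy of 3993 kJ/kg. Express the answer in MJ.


167.706 MJ

Energy = mass * specific_energy / 1000
= 42 * 3993 / 1000
= 167706 / 1000
= 167.706 MJ


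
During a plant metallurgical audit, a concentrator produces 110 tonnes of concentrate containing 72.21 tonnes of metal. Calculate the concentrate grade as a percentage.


65.6455%

Grade = (metal in concentrate / concentrate mass) * 100
= (72.21 / 110) * 100
= 0.6564545455 * 100
= 65.6455%


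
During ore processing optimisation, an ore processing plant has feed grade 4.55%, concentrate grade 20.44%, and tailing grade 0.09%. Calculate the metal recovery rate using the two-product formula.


Using the two-product formula:
R = 100 * c * (f - t) / (f * (c - t))
Numerator = 100 * 20.44 * (4.55 - 0.09)
= 100 * 20.44 * 4.46
= 9116.24
Denominator = 4.55 * (20.44 - 0.09)
= 4.55 * 20.35
= 92.5925
R = 9116.24 / 92.5925
= 98.4555%

98.4555%


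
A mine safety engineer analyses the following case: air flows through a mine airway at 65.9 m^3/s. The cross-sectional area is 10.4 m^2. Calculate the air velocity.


Velocity = flow rate / cross-sectional area
= 65.9 / 10.4
= 6.3365 m/s

6.3365 m/s


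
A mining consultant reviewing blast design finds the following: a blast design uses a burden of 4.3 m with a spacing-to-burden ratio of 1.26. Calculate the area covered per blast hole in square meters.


First, find the spacing:
Spacing = burden * ratio = 4.3 * 1.26
= 5.418 m
Then, calculate the area:
Area = burden * spacing = 4.3 * 5.418
= 23.2974 m^2

23.2974 m^2


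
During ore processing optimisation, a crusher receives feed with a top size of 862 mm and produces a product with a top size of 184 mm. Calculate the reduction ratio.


Reduction ratio = feed size / product size
= 862 / 184
= 4.6848

4.6848


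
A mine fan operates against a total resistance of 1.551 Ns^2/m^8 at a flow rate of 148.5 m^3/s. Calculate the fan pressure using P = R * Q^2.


34203.0398 Pa

Compute Q^2:
Q^2 = 148.5^2 = 22052.25
Compute pressure:
P = R * Q^2 = 1.551 * 22052.25
= 34203.0398 Pa


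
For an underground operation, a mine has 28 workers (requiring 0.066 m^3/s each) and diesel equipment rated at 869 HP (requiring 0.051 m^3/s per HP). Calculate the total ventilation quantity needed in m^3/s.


46.167 m^3/s

Airflow for workers:
Q_people = 28 * 0.066 = 1.848 m^3/s
Airflow for diesel equipment:
Q_diesel = 869 * 0.051 = 44.319 m^3/s
Total ventilation:
Q_total = 1.848 + 44.319
= 46.167 m^3/s


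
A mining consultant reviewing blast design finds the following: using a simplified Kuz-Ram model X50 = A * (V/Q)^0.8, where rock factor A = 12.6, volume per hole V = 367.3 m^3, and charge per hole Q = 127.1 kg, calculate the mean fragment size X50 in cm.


Compute V/Q:
V/Q = 367.3 / 127.1 = 2.889850511
Raise to the power 0.8:
(V/Q)^0.8 = 2.889850511^0.8 = 2.337223812
Multiply by A:
X50 = 12.6 * 2.337223812
= 29.449 cm

29.449 cm


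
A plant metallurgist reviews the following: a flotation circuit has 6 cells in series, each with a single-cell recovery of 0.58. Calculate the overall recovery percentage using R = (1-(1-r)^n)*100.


Complement of single-cell recovery:
1 - r = 1 - 0.58 = 0.42
Raise to power n:
(1 - r)^6 = 0.42^6 = 0.005489031744
Overall recovery:
R = (1 - 0.005489031744) * 100
= 99.4511%

99.4511%


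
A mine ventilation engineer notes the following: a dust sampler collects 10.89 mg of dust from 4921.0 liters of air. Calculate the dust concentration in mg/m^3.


Convert liters to m^3: 1 m^3 = 1000 L
Concentration = mass / volume * 1000
= 10.89 / 4921.0 * 1000
= 0.002212964845 * 1000
= 2.213 mg/m^3

2.213 mg/m^3


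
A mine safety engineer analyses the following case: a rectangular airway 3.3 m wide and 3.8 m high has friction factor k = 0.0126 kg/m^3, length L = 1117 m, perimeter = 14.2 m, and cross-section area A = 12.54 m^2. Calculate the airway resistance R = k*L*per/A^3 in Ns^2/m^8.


Compute the numerator:
k * L * per = 0.0126 * 1117 * 14.2
= 199.85364
Compute the denominator:
A^3 = 12.54^3 = 1971.935064
Resistance:
R = 199.85364 / 1971.935064
= 0.1013 Ns^2/m^8

0.1013 Ns^2/m^8


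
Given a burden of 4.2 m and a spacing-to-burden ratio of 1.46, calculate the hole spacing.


Spacing = burden * ratio
= 4.2 * 1.46
= 6.132 m

6.132 m


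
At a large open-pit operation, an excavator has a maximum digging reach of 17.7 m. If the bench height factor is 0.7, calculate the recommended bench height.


Bench height = reach * factor
= 17.7 * 0.7
= 12.39 m

12.39 m


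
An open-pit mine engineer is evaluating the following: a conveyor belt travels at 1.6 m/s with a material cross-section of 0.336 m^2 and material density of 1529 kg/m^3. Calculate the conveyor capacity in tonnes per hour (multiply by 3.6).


2959.1654 t/h

Volumetric flow = speed * area
= 1.6 * 0.336 = 0.5376 m^3/s
Mass flow = volumetric * density
= 0.5376 * 1529 = 821.9904 kg/s
Convert to t/h: multiply by 3.6
Capacity = 821.9904 * 3.6
= 2959.1654 t/h


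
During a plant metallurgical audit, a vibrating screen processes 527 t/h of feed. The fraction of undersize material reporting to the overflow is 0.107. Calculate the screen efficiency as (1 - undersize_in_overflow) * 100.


89.3%

Screen efficiency = (1 - fraction of undersize in overflow) * 100
= (1 - 0.107) * 100
= 0.893 * 100
= 89.3%


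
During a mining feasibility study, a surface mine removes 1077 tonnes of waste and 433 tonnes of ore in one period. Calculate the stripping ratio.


Stripping ratio = waste tonnage / ore tonnage
= 1077 / 433
= 2.4873

2.4873


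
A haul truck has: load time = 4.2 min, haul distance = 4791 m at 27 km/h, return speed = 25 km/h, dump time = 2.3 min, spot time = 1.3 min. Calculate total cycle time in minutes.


Convert haul speed to m/min: 27 * 1000/60 = 450 m/min
Haul time = 4791 / 450 = 10.64666667 min
Convert return speed to m/min: 25 * 1000/60 = 416.6666667 m/min
Return time = 4791 / 416.6666667 = 11.4984 min
Total cycle time:
= 4.2 + 10.64666667 + 2.3 + 11.4984 + 1.3
= 29.9451 min

29.9451 min


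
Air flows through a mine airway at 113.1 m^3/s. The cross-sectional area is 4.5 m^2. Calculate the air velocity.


Velocity = flow rate / cross-sectional area
= 113.1 / 4.5
= 25.1333 m/s

25.1333 m/s


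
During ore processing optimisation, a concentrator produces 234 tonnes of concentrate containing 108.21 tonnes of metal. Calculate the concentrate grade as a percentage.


Grade = (metal in concentrate / concentrate mass) * 100
= (108.21 / 234) * 100
= 0.4624358974 * 100
= 46.2436%

46.2436%


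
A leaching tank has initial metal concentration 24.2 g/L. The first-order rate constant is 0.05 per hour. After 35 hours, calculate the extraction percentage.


Compute the exponent:
-k * t = -0.05 * 35 = -1.75
Remaining concentration:
C = 24.2 * exp(-1.75)
= 24.2 * 0.1737739435
= 4.205329432 g/L
Extracted = 24.2 - 4.205329432 = 19.99467057 g/L
Extraction % = 19.99467057 / 24.2 * 100
= 82.6226%

82.6226%


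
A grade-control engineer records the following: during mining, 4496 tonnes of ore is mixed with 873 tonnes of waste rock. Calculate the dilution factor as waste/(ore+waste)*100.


16.26%

Total material = ore + waste
= 4496 + 873 = 5369 tonnes
Dilution = waste / total * 100
= 873 / 5369 * 100
= 0.1626001118 * 100
= 16.26%
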